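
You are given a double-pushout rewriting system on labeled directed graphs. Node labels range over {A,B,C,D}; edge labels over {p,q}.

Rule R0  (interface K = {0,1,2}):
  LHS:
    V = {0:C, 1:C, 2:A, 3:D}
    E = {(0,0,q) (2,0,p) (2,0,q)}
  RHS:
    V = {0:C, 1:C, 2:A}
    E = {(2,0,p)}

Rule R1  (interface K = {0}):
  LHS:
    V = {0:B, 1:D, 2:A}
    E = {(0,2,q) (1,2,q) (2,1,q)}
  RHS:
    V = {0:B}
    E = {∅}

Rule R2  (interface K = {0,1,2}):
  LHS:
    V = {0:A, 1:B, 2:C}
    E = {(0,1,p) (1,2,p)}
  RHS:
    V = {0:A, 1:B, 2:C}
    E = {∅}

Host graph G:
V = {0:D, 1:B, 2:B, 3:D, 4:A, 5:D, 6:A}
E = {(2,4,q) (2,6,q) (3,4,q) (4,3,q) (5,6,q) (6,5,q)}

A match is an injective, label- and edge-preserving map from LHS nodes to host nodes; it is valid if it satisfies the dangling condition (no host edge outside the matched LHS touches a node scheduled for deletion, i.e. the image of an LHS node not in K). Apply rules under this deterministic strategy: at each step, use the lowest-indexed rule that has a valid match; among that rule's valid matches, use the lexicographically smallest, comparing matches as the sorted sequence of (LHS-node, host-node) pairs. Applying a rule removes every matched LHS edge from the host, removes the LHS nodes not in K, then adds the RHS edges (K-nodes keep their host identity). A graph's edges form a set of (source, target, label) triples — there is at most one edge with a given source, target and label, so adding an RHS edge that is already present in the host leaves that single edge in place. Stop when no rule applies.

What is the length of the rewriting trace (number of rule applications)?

start.  V:7 E:6  edges: 2-q->4 2-q->6 3-q->4 4-q->3 5-q->6 6-q->5
1. fire R1 via {0↦2, 1↦3, 2↦4}  →  V:5 E:3  edges: 2-q->6 5-q->6 6-q->5
2. fire R1 via {0↦2, 1↦5, 2↦6}  →  V:3 E:0  edges: ∅
halt: no rule applies after step 2

Answer: 2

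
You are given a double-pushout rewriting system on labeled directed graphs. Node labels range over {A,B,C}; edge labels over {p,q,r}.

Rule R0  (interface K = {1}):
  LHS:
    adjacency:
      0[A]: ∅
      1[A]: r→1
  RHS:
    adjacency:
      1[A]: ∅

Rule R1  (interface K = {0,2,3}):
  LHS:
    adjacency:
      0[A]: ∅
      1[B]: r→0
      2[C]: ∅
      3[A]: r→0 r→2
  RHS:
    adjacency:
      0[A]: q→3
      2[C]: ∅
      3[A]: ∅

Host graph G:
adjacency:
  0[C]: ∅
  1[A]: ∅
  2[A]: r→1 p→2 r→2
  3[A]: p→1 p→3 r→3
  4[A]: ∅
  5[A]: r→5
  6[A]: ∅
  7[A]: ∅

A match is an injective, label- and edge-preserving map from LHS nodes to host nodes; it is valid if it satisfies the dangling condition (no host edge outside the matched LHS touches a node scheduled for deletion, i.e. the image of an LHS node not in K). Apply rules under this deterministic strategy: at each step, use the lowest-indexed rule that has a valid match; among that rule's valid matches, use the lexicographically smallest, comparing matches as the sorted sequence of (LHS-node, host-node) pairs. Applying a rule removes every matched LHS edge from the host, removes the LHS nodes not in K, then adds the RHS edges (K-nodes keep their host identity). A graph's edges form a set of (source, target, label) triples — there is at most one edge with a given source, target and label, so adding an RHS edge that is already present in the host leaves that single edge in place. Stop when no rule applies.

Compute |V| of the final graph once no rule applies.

start.  V:8 E:7  edges: 2-r->1 2-p->2 2-r->2 3-p->1 3-p->3 3-r->3 5-r->5
1. fire R0 via {0↦4, 1↦2}  →  V:7 E:6  edges: 2-r->1 2-p->2 3-p->1 3-p->3 3-r->3 5-r->5
2. fire R0 via {0↦6, 1↦3}  →  V:6 E:5  edges: 2-r->1 2-p->2 3-p->1 3-p->3 5-r->5
3. fire R0 via {0↦7, 1↦5}  →  V:5 E:4  edges: 2-r->1 2-p->2 3-p->1 3-p->3
normal form: no rule applies after step 3
NF nodes: {0:C, 1:A, 2:A, 3:A, 5:A}

Answer: 5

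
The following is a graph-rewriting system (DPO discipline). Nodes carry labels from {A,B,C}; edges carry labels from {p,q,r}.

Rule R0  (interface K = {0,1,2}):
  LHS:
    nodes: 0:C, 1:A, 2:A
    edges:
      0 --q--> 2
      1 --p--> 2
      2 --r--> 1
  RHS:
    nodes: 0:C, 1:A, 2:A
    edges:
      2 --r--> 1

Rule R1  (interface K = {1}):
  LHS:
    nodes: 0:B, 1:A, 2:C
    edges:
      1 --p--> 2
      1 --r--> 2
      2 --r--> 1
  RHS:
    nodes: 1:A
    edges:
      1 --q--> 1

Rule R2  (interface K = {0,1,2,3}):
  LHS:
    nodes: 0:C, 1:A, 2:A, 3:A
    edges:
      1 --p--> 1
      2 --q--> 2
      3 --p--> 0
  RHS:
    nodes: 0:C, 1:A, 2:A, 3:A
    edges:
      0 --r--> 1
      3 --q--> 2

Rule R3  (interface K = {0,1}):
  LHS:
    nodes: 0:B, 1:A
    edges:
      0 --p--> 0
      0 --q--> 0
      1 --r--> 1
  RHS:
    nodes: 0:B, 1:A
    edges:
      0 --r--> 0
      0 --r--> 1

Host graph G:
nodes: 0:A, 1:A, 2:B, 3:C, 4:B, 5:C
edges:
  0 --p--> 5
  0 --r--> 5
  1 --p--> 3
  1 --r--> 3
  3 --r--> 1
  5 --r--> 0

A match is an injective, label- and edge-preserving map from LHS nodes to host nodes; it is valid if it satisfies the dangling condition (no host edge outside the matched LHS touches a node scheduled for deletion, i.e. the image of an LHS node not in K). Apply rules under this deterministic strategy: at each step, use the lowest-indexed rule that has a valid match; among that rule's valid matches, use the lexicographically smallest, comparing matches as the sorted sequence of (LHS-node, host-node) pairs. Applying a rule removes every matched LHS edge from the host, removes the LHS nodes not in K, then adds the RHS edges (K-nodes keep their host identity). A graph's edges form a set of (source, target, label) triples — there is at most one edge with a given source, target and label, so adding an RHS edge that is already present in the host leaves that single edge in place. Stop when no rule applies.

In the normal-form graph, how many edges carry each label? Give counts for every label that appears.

start.  V:6 E:6  edges: 0-p->5 0-r->5 1-p->3 1-r->3 3-r->1 5-r->0
1. fire R1 via {0↦2, 1↦0, 2↦5}  →  V:4 E:4  edges: 0-q->0 1-p->3 1-r->3 3-r->1
2. fire R1 via {0↦4, 1↦1, 2↦3}  →  V:2 E:2  edges: 0-q->0 1-q->1
halt: no rule applies after step 2
NF edges: [(0, 0, 'q'), (1, 1, 'q')]

Answer: q:2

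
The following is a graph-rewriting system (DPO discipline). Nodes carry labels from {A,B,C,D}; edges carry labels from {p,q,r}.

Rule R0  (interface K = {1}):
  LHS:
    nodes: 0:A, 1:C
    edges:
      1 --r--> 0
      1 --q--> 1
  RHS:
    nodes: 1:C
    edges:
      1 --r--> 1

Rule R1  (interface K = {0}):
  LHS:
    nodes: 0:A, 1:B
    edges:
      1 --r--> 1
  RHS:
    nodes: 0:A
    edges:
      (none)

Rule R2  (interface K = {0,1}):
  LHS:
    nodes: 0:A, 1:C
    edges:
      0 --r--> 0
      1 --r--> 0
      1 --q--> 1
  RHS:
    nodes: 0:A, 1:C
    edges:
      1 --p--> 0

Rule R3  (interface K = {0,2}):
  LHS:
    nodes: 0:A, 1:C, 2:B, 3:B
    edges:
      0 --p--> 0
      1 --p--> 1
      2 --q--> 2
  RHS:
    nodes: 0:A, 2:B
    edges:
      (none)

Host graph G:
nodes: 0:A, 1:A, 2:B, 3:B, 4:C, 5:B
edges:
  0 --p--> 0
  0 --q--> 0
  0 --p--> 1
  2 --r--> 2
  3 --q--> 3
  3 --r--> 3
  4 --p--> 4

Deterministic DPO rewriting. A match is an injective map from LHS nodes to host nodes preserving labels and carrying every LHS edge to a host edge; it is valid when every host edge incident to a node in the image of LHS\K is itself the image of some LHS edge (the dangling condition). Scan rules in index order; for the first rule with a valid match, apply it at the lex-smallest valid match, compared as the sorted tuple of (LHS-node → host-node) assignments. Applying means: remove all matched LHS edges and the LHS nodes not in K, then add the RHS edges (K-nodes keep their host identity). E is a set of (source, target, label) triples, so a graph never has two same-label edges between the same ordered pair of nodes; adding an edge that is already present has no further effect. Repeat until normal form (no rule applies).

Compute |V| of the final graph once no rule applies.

Answer: 2

Derivation:
[0] host  ⇒  6 nodes, 7 edges  {0-p->0 0-q->0 0-p->1 2-r->2 3-q->3 3-r->3 4-p->4}
[1] R1 @ {0↦0, 1↦2}  ⇒  5 nodes, 6 edges  {0-p->0 0-q->0 0-p->1 3-q->3 3-r->3 4-p->4}
[2] R3 @ {0↦0, 1↦4, 2↦3, 3↦5}  ⇒  3 nodes, 3 edges  {0-q->0 0-p->1 3-r->3}
[3] R1 @ {0↦0, 1↦3}  ⇒  2 nodes, 2 edges  {0-q->0 0-p->1}
normal form: no rule applies after step 3
NF nodes: {0:A, 1:A}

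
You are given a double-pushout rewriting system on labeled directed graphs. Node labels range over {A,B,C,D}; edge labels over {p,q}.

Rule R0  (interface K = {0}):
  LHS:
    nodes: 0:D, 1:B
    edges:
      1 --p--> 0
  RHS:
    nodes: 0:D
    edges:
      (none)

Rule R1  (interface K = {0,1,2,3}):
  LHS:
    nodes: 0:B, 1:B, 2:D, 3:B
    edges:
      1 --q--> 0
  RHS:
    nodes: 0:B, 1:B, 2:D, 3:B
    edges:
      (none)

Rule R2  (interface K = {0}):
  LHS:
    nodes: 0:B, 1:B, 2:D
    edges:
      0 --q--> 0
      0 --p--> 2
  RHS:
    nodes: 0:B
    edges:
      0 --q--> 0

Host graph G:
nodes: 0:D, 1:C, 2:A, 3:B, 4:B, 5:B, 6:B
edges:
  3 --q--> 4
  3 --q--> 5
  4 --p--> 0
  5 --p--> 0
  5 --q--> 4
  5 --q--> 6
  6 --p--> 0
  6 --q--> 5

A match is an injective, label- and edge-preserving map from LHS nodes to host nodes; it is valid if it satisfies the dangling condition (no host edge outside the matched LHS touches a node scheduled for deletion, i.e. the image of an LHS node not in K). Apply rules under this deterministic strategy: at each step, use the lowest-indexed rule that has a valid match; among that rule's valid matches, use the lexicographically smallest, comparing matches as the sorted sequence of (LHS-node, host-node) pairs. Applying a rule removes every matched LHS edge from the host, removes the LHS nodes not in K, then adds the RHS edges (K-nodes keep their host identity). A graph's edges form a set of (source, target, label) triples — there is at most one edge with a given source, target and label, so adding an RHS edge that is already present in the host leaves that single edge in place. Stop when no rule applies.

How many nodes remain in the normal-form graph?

start.  V:7 E:8  edges: 3-q->4 3-q->5 4-p->0 5-p->0 5-q->4 5-q->6 6-p->0 6-q->5
1. fire R1 via {0↦4, 1↦3, 2↦0, 3↦5}  →  V:7 E:7  edges: 3-q->5 4-p->0 5-p->0 5-q->4 5-q->6 6-p->0 6-q->5
2. fire R1 via {0↦4, 1↦5, 2↦0, 3↦3}  →  V:7 E:6  edges: 3-q->5 4-p->0 5-p->0 5-q->6 6-p->0 6-q->5
3. fire R0 via {0↦0, 1↦4}  →  V:6 E:5  edges: 3-q->5 5-p->0 5-q->6 6-p->0 6-q->5
4. fire R1 via {0↦5, 1↦3, 2↦0, 3↦6}  →  V:6 E:4  edges: 5-p->0 5-q->6 6-p->0 6-q->5
5. fire R1 via {0↦5, 1↦6, 2↦0, 3↦3}  →  V:6 E:3  edges: 5-p->0 5-q->6 6-p->0
6. fire R1 via {0↦6, 1↦5, 2↦0, 3↦3}  →  V:6 E:2  edges: 5-p->0 6-p->0
7. fire R0 via {0↦0, 1↦5}  →  V:5 E:1  edges: 6-p->0
8. fire R0 via {0↦0, 1↦6}  →  V:4 E:0  edges: ∅
halt: no rule applies after step 8
NF nodes: {0:D, 1:C, 2:A, 3:B}

Answer: 4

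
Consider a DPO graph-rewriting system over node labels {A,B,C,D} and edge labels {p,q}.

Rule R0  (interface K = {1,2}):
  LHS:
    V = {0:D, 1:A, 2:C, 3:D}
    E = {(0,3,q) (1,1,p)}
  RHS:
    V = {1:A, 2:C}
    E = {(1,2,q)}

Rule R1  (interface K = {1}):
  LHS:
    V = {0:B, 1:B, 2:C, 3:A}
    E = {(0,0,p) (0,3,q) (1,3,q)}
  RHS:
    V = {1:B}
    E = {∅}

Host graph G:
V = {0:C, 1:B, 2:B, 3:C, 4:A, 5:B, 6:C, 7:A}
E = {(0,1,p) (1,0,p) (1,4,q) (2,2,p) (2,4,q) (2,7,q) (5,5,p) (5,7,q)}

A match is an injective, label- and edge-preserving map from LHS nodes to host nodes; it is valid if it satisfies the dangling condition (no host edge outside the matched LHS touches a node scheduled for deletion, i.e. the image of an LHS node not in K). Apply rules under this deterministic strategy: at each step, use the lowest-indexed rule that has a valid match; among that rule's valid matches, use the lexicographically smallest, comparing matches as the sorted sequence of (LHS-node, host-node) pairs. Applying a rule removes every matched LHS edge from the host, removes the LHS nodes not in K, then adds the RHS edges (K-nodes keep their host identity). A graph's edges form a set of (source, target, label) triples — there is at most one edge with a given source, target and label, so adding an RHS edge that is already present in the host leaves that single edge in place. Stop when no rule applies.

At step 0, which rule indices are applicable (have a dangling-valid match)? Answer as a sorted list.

Answer: [R1]

Derivation:
R0: no valid match — LHS pattern not found
R1: 2 valid matches — {0↦5, 1↦2, 2↦3, 3↦7}, {0↦5, 1↦2, 2↦6, 3↦7}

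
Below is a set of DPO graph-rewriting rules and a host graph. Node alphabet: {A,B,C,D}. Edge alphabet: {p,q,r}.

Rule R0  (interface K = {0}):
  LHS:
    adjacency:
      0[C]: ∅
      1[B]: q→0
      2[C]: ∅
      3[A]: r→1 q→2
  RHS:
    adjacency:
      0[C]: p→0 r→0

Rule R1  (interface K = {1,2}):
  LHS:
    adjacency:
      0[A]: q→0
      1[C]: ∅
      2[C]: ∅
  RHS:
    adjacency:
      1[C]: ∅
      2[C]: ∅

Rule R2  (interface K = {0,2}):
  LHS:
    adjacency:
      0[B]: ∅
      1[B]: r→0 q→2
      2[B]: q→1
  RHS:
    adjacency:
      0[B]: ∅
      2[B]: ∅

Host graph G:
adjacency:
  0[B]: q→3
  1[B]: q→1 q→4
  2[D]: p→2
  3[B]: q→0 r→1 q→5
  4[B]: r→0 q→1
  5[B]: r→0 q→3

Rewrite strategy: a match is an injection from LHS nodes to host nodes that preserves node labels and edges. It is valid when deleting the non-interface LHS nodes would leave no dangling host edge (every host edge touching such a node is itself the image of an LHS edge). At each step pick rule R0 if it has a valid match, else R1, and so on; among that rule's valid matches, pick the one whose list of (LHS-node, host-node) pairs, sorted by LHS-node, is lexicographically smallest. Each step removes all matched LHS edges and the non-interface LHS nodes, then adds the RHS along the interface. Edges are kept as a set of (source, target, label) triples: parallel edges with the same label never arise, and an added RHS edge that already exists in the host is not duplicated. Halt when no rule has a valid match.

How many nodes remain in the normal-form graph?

Answer: 3

Rewrite trace:
initial: |V|=6 |E|=11  E = 0-q->3 1-q->1 1-q->4 2-p->2 3-q->0 3-r->1 3-q->5 4-r->0 4-q->1 5-r->0 5-q->3
step 1: apply R2 at {0↦0, 1↦4, 2↦1}  → |V|=5 |E|=8  E = 0-q->3 1-q->1 2-p->2 3-q->0 3-r->1 3-q->5 5-r->0 5-q->3
step 2: apply R2 at {0↦0, 1↦5, 2↦3}  → |V|=4 |E|=5  E = 0-q->3 1-q->1 2-p->2 3-q->0 3-r->1
step 3: apply R2 at {0↦1, 1↦3, 2↦0}  → |V|=3 |E|=2  E = 1-q->1 2-p->2
halt: no rule applies after step 3
NF nodes: {0:B, 1:B, 2:D}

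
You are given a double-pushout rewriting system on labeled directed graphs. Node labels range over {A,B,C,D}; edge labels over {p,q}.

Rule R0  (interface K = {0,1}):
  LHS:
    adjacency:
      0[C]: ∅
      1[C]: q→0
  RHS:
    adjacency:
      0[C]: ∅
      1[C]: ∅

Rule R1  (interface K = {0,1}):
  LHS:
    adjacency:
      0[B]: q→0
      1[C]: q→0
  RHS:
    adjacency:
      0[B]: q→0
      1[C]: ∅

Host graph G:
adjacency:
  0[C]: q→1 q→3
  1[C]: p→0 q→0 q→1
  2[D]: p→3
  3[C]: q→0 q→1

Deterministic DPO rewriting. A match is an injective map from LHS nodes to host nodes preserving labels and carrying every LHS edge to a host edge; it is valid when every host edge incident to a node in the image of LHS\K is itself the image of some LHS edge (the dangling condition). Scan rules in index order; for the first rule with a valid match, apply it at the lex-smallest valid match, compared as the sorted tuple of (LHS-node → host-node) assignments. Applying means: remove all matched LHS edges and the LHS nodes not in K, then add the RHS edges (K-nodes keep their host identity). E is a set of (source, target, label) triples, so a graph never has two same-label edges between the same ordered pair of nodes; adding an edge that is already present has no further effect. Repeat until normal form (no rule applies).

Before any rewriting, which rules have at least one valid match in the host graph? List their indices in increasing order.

Answer: [R0]

Derivation:
R0: 5 valid matches — {0↦0, 1↦1}, {0↦0, 1↦3}, {0↦1, 1↦0} (+2 more)
R1: no valid match — LHS pattern not found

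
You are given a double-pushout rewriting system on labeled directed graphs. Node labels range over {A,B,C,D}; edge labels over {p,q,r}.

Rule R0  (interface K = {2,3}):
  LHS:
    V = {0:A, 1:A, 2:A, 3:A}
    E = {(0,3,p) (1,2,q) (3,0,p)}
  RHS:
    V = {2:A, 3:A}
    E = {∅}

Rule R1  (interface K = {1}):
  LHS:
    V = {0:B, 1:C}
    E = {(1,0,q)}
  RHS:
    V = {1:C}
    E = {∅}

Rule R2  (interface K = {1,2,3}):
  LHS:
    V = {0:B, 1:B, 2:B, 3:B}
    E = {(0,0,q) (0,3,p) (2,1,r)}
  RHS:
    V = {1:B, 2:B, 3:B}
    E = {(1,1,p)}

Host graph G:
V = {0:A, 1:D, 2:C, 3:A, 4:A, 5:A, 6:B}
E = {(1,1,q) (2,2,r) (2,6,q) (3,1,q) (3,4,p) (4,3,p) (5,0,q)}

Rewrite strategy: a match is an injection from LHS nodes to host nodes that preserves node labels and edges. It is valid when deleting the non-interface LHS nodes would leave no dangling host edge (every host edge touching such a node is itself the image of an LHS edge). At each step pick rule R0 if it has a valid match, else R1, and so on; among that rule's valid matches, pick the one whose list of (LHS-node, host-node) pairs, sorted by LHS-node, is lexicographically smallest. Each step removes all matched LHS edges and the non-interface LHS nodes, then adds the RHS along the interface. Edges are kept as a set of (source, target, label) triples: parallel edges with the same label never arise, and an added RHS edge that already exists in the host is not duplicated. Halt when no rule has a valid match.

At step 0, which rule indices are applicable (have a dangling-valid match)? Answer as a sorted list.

R0: 1 valid match — {0↦4, 1↦5, 2↦0, 3↦3}
R1: 1 valid match — {0↦6, 1↦2}
R2: no valid match — LHS pattern not found

Answer: [R0,R1]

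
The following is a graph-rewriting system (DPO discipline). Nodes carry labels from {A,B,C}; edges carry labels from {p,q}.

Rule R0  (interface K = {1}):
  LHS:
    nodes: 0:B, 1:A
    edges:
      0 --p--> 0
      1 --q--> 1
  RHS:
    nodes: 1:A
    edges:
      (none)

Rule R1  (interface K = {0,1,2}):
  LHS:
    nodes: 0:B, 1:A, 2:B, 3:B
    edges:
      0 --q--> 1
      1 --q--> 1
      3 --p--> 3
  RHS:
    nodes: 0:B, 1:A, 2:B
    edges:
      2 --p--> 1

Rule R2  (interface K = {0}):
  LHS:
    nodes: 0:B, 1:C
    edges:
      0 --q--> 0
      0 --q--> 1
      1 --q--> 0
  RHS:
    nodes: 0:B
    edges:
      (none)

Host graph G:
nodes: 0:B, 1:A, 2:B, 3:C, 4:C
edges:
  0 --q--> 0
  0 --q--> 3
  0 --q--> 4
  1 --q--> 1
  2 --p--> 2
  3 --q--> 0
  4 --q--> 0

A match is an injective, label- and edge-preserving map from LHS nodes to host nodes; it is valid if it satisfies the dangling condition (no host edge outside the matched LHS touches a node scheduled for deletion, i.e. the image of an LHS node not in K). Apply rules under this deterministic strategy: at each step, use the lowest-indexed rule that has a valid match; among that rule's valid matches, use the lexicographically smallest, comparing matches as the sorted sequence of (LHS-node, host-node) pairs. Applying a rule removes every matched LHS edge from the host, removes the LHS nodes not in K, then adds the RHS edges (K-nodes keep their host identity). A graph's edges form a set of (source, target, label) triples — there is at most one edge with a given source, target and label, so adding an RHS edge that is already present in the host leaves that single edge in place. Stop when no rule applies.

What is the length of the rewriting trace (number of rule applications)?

Answer: 2

Steps:
start.  V:5 E:7  edges: 0-q->0 0-q->3 0-q->4 1-q->1 2-p->2 3-q->0 4-q->0
1. fire R0 via {0↦2, 1↦1}  →  V:4 E:5  edges: 0-q->0 0-q->3 0-q->4 3-q->0 4-q->0
2. fire R2 via {0↦0, 1↦3}  →  V:3 E:2  edges: 0-q->4 4-q->0
halt: no rule applies after step 2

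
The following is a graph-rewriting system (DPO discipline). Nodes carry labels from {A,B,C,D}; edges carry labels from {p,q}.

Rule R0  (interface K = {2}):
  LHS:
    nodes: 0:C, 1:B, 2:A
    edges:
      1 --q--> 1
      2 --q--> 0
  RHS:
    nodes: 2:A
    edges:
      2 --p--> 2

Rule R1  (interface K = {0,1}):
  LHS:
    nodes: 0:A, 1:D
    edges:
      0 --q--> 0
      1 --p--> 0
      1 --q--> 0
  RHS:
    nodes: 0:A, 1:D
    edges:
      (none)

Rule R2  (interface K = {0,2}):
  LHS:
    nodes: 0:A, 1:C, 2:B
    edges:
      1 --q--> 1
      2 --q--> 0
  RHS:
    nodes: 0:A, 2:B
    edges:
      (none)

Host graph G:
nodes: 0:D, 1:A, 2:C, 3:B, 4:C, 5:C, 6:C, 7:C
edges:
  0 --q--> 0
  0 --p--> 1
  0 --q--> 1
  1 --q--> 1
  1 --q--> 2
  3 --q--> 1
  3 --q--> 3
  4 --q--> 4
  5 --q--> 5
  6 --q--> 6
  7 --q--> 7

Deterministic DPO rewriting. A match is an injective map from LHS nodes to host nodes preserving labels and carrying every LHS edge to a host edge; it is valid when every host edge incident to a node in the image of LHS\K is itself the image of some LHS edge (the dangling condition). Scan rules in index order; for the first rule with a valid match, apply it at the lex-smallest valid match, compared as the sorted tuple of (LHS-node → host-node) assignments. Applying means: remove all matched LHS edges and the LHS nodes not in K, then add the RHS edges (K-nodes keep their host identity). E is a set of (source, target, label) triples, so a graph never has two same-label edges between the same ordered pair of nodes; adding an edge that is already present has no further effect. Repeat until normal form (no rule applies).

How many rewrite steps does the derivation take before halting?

Answer: 3

Steps:
start.  V:8 E:11  edges: 0-q->0 0-p->1 0-q->1 1-q->1 1-q->2 3-q->1 3-q->3 4-q->4 5-q->5 6-q->6 7-q->7
1. fire R1 via {0↦1, 1↦0}  →  V:8 E:8  edges: 0-q->0 1-q->2 3-q->1 3-q->3 4-q->4 5-q->5 6-q->6 7-q->7
2. fire R2 via {0↦1, 1↦4, 2↦3}  →  V:7 E:6  edges: 0-q->0 1-q->2 3-q->3 5-q->5 6-q->6 7-q->7
3. fire R0 via {0↦2, 1↦3, 2↦1}  →  V:5 E:5  edges: 0-q->0 1-p->1 5-q->5 6-q->6 7-q->7
halt: no rule applies after step 3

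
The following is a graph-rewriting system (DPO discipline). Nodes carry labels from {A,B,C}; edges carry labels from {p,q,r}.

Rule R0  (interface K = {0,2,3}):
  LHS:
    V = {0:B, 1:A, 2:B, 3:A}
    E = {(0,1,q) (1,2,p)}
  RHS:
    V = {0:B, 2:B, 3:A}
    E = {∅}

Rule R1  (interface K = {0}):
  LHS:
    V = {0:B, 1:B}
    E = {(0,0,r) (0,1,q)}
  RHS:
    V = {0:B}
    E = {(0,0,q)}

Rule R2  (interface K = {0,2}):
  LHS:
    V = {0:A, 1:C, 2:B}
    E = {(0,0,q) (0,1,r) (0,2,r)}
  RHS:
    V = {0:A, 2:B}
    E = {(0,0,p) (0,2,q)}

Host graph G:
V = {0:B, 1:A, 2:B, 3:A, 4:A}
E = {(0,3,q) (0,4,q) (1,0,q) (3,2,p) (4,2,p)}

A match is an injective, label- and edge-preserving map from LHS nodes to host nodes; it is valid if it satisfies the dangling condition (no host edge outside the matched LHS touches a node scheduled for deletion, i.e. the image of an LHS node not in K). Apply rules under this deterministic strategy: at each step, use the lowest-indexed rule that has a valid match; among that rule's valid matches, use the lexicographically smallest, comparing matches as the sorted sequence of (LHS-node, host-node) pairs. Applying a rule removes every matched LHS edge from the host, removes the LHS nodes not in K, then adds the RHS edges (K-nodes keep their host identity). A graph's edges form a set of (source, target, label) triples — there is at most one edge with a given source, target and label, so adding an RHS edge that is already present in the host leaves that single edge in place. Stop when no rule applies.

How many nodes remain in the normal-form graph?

Answer: 3

Rewrite trace:
start.  V:5 E:5  edges: 0-q->3 0-q->4 1-q->0 3-p->2 4-p->2
1. fire R0 via {0↦0, 1↦3, 2↦2, 3↦1}  →  V:4 E:3  edges: 0-q->4 1-q->0 4-p->2
2. fire R0 via {0↦0, 1↦4, 2↦2, 3↦1}  →  V:3 E:1  edges: 1-q->0
final graph: no rule applies after step 2
NF nodes: {0:B, 1:A, 2:B}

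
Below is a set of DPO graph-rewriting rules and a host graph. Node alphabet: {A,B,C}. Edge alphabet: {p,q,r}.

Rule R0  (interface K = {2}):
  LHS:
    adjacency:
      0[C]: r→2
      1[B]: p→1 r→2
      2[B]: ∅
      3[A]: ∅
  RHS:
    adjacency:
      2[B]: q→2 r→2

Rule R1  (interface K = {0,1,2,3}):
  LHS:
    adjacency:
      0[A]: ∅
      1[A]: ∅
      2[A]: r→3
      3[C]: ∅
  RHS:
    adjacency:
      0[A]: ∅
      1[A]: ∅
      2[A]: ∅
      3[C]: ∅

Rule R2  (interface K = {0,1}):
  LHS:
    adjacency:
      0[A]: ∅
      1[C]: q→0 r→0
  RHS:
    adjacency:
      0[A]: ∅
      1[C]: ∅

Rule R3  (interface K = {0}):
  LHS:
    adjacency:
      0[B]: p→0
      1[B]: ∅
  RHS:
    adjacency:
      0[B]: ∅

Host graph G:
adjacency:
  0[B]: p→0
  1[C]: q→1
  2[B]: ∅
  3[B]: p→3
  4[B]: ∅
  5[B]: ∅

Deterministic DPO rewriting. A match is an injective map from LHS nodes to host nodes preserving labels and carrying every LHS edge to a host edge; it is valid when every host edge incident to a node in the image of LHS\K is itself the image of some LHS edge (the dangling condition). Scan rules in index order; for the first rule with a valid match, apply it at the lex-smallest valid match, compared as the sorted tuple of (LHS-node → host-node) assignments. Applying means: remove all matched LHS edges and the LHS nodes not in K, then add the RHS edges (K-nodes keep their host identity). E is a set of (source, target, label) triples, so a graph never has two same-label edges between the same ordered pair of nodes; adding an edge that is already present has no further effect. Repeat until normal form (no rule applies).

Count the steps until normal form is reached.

initial: |V|=6 |E|=3  E = 0-p->0 1-q->1 3-p->3
step 1: apply R3 at {0↦0, 1↦2}  → |V|=5 |E|=2  E = 1-q->1 3-p->3
step 2: apply R3 at {0↦3, 1↦0}  → |V|=4 |E|=1  E = 1-q->1
halt: no rule applies after step 2

Answer: 2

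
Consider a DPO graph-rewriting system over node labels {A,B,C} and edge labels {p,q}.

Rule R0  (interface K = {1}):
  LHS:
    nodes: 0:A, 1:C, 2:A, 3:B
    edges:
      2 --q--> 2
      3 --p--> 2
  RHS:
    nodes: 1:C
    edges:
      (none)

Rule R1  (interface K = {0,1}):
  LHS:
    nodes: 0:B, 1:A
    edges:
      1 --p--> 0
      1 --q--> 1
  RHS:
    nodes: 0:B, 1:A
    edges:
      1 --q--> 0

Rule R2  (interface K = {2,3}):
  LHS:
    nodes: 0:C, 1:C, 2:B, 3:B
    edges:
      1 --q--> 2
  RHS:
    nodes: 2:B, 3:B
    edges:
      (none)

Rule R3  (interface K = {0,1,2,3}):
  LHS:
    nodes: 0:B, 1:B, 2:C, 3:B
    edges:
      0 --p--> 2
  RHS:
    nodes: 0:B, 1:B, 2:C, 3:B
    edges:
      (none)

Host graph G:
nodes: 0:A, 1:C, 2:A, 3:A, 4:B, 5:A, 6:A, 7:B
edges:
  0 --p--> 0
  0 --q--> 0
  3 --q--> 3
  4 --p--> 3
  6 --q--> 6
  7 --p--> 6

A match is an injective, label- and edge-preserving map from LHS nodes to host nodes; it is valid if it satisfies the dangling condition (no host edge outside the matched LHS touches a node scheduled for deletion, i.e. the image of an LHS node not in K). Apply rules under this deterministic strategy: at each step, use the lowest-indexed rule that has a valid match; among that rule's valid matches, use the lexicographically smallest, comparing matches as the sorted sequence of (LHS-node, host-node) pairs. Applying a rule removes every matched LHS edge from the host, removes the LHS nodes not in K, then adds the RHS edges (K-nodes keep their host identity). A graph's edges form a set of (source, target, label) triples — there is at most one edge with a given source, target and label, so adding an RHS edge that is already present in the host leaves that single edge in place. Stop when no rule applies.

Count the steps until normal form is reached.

start.  V:8 E:6  edges: 0-p->0 0-q->0 3-q->3 4-p->3 6-q->6 7-p->6
1. fire R0 via {0↦2, 1↦1, 2↦3, 3↦4}  →  V:5 E:4  edges: 0-p->0 0-q->0 6-q->6 7-p->6
2. fire R0 via {0↦5, 1↦1, 2↦6, 3↦7}  →  V:2 E:2  edges: 0-p->0 0-q->0
normal form: no rule applies after step 2

Answer: 2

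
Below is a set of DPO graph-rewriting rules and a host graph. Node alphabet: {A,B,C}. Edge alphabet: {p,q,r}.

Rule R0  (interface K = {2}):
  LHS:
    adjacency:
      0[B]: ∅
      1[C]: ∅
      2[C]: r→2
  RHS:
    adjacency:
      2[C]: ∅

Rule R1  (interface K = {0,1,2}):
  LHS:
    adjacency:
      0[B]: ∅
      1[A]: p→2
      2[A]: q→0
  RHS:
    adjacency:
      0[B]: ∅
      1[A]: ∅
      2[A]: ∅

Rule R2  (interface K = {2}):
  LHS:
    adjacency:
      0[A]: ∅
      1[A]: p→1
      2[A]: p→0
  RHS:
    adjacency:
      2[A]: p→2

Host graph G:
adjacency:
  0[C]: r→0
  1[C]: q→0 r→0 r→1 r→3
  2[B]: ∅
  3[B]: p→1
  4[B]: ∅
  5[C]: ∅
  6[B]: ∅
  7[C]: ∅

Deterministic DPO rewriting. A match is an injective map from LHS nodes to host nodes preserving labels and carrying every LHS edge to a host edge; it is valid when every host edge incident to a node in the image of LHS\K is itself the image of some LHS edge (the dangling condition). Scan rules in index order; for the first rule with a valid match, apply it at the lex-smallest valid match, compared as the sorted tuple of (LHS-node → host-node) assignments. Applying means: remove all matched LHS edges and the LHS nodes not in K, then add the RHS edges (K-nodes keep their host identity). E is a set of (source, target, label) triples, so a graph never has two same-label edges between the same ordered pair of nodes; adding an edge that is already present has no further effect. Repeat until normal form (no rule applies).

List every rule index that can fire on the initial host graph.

R0: 12 valid matches — {0↦2, 1↦5, 2↦0}, {0↦2, 1↦5, 2↦1}, {0↦2, 1↦7, 2↦0} (+9 more)
R1: no valid match — LHS pattern not found
R2: no valid match — LHS pattern not found

Answer: [R0]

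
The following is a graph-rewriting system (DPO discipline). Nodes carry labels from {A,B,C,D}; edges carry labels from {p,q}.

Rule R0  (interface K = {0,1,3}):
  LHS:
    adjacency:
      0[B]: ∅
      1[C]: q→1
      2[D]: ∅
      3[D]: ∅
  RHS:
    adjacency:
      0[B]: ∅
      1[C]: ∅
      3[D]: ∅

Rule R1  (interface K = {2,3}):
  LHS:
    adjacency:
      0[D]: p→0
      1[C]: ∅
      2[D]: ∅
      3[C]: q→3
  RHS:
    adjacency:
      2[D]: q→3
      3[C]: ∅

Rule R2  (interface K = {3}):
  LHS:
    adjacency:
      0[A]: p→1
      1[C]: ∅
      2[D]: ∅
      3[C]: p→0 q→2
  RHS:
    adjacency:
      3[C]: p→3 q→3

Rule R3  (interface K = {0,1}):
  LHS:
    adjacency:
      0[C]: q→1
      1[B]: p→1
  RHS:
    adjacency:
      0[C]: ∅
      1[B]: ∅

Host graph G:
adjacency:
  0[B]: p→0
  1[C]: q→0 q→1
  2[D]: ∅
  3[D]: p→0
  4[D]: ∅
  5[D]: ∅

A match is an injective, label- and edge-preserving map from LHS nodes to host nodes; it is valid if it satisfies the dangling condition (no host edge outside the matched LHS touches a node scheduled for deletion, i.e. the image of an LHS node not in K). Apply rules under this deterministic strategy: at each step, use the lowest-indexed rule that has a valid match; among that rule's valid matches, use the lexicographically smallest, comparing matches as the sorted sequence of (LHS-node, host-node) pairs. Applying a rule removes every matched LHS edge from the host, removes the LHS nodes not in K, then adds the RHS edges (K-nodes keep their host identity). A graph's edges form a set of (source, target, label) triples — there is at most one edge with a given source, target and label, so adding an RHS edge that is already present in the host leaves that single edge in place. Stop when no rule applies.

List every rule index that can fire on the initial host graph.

Answer: [R0,R3]

Steps:
R0: 9 valid matches — {0↦0, 1↦1, 2↦2, 3↦3}, {0↦0, 1↦1, 2↦2, 3↦4}, {0↦0, 1↦1, 2↦2, 3↦5} (+6 more)
R1: no valid match — LHS pattern not found
R2: no valid match — LHS pattern not found
R3: 1 valid match — {0↦1, 1↦0}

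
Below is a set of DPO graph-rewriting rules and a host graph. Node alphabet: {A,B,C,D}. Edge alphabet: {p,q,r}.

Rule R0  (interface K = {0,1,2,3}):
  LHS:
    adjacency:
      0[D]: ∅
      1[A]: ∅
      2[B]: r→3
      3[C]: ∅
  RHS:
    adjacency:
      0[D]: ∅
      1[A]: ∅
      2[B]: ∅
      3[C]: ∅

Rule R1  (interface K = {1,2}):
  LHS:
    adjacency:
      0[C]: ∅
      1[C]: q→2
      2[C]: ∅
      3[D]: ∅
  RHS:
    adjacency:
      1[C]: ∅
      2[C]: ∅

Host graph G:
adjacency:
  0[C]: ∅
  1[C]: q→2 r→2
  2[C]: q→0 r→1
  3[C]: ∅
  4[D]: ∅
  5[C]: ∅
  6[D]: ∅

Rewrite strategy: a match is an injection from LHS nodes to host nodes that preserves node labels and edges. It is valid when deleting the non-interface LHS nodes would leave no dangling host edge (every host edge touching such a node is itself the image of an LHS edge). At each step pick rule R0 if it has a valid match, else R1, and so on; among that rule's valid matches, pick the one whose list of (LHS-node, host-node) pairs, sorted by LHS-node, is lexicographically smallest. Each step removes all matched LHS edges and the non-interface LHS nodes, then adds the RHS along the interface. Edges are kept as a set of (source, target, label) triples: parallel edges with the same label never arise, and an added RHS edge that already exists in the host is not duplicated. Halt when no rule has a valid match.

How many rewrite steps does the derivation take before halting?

Answer: 2

Steps:
start.  V:7 E:4  edges: 1-q->2 1-r->2 2-q->0 2-r->1
1. fire R1 via {0↦3, 1↦1, 2↦2, 3↦4}  →  V:5 E:3  edges: 1-r->2 2-q->0 2-r->1
2. fire R1 via {0↦5, 1↦2, 2↦0, 3↦6}  →  V:3 E:2  edges: 1-r->2 2-r->1
normal form: no rule applies after step 2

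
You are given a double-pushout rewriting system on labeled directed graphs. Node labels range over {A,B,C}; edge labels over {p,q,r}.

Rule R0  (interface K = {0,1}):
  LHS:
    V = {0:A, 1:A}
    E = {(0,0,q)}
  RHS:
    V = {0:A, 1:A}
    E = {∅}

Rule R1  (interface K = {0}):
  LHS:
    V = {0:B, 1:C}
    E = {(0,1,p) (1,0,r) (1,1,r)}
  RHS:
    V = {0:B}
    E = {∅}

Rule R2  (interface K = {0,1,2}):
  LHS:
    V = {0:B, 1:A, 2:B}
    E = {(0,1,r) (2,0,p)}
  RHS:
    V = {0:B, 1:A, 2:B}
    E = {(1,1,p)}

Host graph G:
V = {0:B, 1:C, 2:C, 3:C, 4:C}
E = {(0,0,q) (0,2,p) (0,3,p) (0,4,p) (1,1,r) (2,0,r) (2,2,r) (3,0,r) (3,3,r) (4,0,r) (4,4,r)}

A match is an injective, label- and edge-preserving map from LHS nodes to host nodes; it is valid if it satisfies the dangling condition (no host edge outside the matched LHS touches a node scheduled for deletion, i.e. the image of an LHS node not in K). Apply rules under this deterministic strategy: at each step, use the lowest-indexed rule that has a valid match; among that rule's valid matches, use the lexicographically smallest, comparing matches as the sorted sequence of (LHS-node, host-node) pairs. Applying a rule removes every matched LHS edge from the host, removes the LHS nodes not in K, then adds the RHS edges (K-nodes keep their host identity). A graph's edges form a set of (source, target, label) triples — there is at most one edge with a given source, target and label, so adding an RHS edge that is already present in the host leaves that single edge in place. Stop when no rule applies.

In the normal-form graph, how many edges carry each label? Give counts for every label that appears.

initial: |V|=5 |E|=11  E = 0-q->0 0-p->2 0-p->3 0-p->4 1-r->1 2-r->0 2-r->2 3-r->0 3-r->3 4-r->0 4-r->4
step 1: apply R1 at {0↦0, 1↦2}  → |V|=4 |E|=8  E = 0-q->0 0-p->3 0-p->4 1-r->1 3-r->0 3-r->3 4-r->0 4-r->4
step 2: apply R1 at {0↦0, 1↦3}  → |V|=3 |E|=5  E = 0-q->0 0-p->4 1-r->1 4-r->0 4-r->4
step 3: apply R1 at {0↦0, 1↦4}  → |V|=2 |E|=2  E = 0-q->0 1-r->1
final graph: no rule applies after step 3
NF edges: [(0, 0, 'q'), (1, 1, 'r')]

Answer: q:1 r:1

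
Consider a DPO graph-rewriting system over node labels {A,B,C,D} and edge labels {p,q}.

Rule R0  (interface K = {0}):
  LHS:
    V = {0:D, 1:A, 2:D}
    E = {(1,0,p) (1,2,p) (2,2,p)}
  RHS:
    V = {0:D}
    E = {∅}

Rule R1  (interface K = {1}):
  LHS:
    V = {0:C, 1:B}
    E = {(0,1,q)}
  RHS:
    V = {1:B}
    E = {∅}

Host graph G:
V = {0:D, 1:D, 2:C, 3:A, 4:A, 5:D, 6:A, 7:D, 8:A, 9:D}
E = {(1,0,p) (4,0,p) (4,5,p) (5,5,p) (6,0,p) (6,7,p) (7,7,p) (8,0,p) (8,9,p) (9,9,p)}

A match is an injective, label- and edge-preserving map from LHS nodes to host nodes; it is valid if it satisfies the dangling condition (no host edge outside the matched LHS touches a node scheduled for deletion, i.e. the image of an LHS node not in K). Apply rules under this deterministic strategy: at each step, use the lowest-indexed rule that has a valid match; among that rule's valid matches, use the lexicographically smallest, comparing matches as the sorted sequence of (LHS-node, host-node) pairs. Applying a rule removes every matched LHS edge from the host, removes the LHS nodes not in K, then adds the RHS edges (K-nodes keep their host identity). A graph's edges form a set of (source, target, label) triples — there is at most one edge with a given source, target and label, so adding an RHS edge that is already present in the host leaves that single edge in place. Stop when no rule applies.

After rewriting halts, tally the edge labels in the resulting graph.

Answer: p:1

Steps:
[0] host  ⇒  10 nodes, 10 edges  {1-p->0 4-p->0 4-p->5 5-p->5 6-p->0 6-p->7 7-p->7 8-p->0 8-p->9 9-p->9}
[1] R0 @ {0↦0, 1↦4, 2↦5}  ⇒  8 nodes, 7 edges  {1-p->0 6-p->0 6-p->7 7-p->7 8-p->0 8-p->9 9-p->9}
[2] R0 @ {0↦0, 1↦6, 2↦7}  ⇒  6 nodes, 4 edges  {1-p->0 8-p->0 8-p->9 9-p->9}
[3] R0 @ {0↦0, 1↦8, 2↦9}  ⇒  4 nodes, 1 edges  {1-p->0}
final graph: no rule applies after step 3
NF edges: [(1, 0, 'p')]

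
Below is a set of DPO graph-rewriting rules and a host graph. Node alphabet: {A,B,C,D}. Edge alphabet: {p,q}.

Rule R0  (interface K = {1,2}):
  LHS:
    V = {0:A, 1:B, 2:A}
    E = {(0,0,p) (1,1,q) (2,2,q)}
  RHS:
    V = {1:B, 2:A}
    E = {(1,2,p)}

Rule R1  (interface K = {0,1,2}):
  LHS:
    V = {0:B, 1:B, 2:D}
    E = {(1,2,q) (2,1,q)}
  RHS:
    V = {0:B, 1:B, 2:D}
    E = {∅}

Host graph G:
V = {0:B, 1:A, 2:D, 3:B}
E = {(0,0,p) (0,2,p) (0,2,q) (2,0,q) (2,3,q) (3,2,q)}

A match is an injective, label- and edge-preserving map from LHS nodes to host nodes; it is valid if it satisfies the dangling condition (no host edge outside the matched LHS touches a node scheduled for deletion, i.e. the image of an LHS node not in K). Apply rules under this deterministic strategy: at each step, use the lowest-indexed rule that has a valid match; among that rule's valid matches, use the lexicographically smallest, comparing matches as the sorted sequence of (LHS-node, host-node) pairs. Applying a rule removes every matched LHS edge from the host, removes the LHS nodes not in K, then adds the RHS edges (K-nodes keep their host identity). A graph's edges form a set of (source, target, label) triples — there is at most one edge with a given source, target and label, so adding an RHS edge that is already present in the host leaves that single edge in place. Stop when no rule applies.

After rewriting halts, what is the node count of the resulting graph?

initial: |V|=4 |E|=6  E = 0-p->0 0-p->2 0-q->2 2-q->0 2-q->3 3-q->2
step 1: apply R1 at {0↦0, 1↦3, 2↦2}  → |V|=4 |E|=4  E = 0-p->0 0-p->2 0-q->2 2-q->0
step 2: apply R1 at {0↦3, 1↦0, 2↦2}  → |V|=4 |E|=2  E = 0-p->0 0-p->2
normal form: no rule applies after step 2
NF nodes: {0:B, 1:A, 2:D, 3:B}

Answer: 4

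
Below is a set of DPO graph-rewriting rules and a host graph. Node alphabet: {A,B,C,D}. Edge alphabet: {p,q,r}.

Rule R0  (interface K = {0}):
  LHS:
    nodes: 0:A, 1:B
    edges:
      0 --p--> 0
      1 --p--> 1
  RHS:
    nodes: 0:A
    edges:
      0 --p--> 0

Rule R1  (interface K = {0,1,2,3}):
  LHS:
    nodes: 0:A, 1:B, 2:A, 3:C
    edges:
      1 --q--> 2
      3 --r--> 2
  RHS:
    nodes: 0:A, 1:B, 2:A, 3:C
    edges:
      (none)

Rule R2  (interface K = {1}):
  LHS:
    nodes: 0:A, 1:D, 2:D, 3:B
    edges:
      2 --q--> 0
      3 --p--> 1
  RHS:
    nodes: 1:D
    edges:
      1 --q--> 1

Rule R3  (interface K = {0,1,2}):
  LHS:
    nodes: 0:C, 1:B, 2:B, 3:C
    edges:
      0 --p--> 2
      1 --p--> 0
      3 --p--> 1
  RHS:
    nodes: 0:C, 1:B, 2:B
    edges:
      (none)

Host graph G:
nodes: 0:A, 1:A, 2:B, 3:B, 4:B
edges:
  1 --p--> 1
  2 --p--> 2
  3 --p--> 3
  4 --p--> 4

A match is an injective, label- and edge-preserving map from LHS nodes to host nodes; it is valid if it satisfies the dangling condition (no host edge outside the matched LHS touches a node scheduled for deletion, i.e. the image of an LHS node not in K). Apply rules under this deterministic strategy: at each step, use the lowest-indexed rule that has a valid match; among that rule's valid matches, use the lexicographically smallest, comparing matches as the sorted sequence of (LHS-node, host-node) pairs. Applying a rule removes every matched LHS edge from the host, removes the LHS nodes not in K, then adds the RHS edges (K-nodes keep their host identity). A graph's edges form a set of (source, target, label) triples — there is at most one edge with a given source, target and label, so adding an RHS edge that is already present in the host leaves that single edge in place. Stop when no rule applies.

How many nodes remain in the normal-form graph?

Answer: 2

Steps:
[0] host  ⇒  5 nodes, 4 edges  {1-p->1 2-p->2 3-p->3 4-p->4}
[1] R0 @ {0↦1, 1↦2}  ⇒  4 nodes, 3 edges  {1-p->1 3-p->3 4-p->4}
[2] R0 @ {0↦1, 1↦3}  ⇒  3 nodes, 2 edges  {1-p->1 4-p->4}
[3] R0 @ {0↦1, 1↦4}  ⇒  2 nodes, 1 edges  {1-p->1}
normal form: no rule applies after step 3
NF nodes: {0:A, 1:A}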